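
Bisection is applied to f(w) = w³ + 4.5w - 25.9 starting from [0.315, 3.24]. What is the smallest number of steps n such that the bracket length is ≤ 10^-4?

15

Initial width b − a = 3.24 − 0.315 = 2.925000.
After n steps the width is (b−a)/2^n; need (b−a)/2^n ≤ 10^-4.
So n ≥ log₂(2.925000/10^-4) = log₂(29250.0000) ≈ 14.8361.
Hence n = 15.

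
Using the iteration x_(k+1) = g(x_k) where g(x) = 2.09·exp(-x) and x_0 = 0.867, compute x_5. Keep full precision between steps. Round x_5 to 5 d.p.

x_1 = g(0.867000) = 0.878240
x_2 = g(0.878240) = 0.868424
x_3 = g(0.868424) = 0.876990
x_4 = g(0.876990) = 0.869510
x_5 = g(0.869510) = 0.876038

0.87604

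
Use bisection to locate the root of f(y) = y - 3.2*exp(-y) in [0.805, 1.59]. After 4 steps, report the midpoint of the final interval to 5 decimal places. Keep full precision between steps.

f(0.805000) = -0.625681, f(1.590000) = 0.937438 (opposite signs)
step 1: m = 1.197500, f(m) = 0.231266 > 0 → root in [0.805000, 1.197500]
step 2: m = 1.001250, f(m) = -0.174494 < 0 → root in [1.001250, 1.197500]
step 3: m = 1.099375, f(m) = 0.033522 > 0 → root in [1.001250, 1.099375]
step 4: m = 1.050312, f(m) = -0.069138 < 0 → root in [1.050312, 1.099375]
Midpoint of [1.050312, 1.099375] = 1.074844

1.07484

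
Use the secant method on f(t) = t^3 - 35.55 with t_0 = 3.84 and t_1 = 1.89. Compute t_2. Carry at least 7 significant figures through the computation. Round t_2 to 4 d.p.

f(t_0) = 21.073104, f(t_1) = -28.798731
t_2 = 1.890000 - (-28.798731)·(1.890000 - 3.840000)/(-28.798731 - (21.073104)) = 3.016037; f(t_2) = -8.114686

3.0160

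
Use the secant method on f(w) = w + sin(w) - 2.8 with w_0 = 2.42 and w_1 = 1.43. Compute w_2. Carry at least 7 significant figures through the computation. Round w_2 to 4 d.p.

f(w_0) = 0.280581, f(w_1) = -0.379895
w_2 = 1.430000 - (-0.379895)·(1.430000 - 2.420000)/(-0.379895 - (0.280581)) = 1.999432; f(w_2) = 0.108966

1.9994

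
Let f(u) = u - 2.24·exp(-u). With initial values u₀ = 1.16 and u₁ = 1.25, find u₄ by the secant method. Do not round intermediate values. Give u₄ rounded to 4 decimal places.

0.9056

f(u_0) = 0.457791, f(u_1) = 0.608229
u_2 = 1.250000 - (0.608229)·(1.250000 - 1.160000)/(0.608229 - (0.457791)) = 0.886126; f(u_2) = -0.037314
u_3 = 0.886126 - (-0.037314)·(0.886126 - 1.250000)/(-0.037314 - (0.608229)) = 0.907159; f(u_3) = 0.002939
u_4 = 0.907159 - (0.002939)·(0.907159 - 0.886126)/(0.002939 - (-0.037314)) = 0.905623; f(u_4) = 0.000014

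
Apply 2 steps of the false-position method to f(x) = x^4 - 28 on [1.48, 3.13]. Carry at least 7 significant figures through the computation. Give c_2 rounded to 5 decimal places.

False-position update: c = (a·f(b) − b·f(a))/(f(b) − f(a)); replace the endpoint whose sign matches f(c).
f(1.480000) = -23.202148, f(3.130000) = 67.979250
step 1: c = 1.899861, f(c) = -14.971704 < 0 → new bracket [1.899861, 3.130000]
step 2: c = 2.121887, f(c) = -7.728340 < 0 → new bracket [2.121887, 3.130000]

2.12189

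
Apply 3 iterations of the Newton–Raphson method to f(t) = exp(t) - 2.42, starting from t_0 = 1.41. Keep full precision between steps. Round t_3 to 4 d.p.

0.8838

f'(t) = exp(t)
t_0 = 1.410000: f = 1.675955, f' = 4.095955 → t_1 = 1.410000 - (1.675955)/(4.095955) = 1.000827
t_1 = 1.000827: f = 0.300530, f' = 2.720530 → t_2 = 1.000827 - (0.300530)/(2.720530) = 0.890359
t_2 = 0.890359: f = 0.016005, f' = 2.436005 → t_3 = 0.890359 - (0.016005)/(2.436005) = 0.883789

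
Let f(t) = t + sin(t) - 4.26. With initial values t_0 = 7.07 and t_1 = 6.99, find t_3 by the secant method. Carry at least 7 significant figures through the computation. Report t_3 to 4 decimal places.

5.1319

f(t_0) = 3.518108, f(t_1) = 3.379415
t_2 = 6.990000 - (3.379415)·(6.990000 - 7.070000)/(3.379415 - (3.518108)) = 5.040706; f(t_2) = -0.165881
t_3 = 5.040706 - (-0.165881)·(5.040706 - 6.990000)/(-0.165881 - (3.379415)) = 5.131911; f(t_3) = -0.041372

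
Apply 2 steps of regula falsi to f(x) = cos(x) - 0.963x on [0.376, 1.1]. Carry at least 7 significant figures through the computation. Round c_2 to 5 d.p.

False-position update: c = (a·f(b) − b·f(a))/(f(b) − f(a)); replace the endpoint whose sign matches f(c).
f(0.376000) = 0.568053, f(1.100000) = -0.605704
step 1: c = 0.726388, f(c) = 0.048067 > 0 → new bracket [0.726388, 1.100000]
step 2: c = 0.753857, f(c) = 0.003090 > 0 → new bracket [0.753857, 1.100000]

0.75386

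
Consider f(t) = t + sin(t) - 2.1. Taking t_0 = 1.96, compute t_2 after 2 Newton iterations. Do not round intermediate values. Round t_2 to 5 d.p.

1.12741

Newton update: t ← t − f(t)/f'(t).
f'(t) = 1 + cos(t)
t_0 = 1.960000: f = 0.785212, f' = 0.620548 → t_1 = 1.960000 - (0.785212)/(0.620548) = 0.694649
t_1 = 0.694649: f = -0.765236, f' = 1.768279 → t_2 = 0.694649 - (-0.765236)/(1.768279) = 1.127406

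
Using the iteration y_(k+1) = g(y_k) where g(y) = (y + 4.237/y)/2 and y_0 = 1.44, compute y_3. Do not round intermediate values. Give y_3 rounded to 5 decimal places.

2.05840

y_1 = g(1.440000) = 2.191181
y_2 = g(2.191181) = 2.062421
y_3 = g(2.062421) = 2.058401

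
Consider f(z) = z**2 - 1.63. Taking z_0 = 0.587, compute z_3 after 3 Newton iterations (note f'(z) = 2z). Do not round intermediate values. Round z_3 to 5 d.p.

Newton update: z ← z − f(z)/f'(z).
z_0 = 0.587000: f = -1.285431, f' = 1.174000 → z_1 = 0.587000 - (-1.285431)/(1.174000) = 1.681916
z_1 = 1.681916: f = 1.198840, f' = 3.363831 → z_2 = 1.681916 - (1.198840)/(3.363831) = 1.325524
z_2 = 1.325524: f = 0.127015, f' = 2.651049 → z_3 = 1.325524 - (0.127015)/(2.651049) = 1.277613

1.27761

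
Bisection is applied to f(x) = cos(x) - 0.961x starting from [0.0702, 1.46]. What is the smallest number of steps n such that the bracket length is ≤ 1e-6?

Initial width b − a = 1.46 − 0.0702 = 1.389800.
After n steps the width is (b−a)/2^n; need (b−a)/2^n ≤ 1e-6.
So n ≥ log₂(1.389800/1e-6) = log₂(1389800.0000) ≈ 20.4064.
Hence n = 21.

21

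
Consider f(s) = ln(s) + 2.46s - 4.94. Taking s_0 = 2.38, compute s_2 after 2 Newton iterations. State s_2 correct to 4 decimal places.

f'(s) = 1/s + 2.46
s_0 = 2.380000: f = 1.781900, f' = 2.880168 → s_1 = 2.380000 - (1.781900)/(2.880168) = 1.761321
s_1 = 1.761321: f = -0.041087, f' = 3.027756 → s_2 = 1.761321 - (-0.041087)/(3.027756) = 1.774891

1.7749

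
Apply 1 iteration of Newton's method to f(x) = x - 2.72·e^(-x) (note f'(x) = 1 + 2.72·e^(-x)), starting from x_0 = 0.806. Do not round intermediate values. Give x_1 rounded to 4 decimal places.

0.9906

x_0 = 0.806000: f = -0.408864, f' = 2.214864 → x_1 = 0.806000 - (-0.408864)/(2.214864) = 0.990600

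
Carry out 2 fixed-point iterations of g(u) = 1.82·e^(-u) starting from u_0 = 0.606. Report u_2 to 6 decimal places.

u_1 = g(0.606000) = 0.992862
u_2 = g(0.992862) = 0.674337

0.674337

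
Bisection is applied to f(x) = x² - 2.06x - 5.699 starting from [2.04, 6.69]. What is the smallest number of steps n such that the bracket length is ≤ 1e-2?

Initial width b − a = 6.69 − 2.04 = 4.650000.
After n steps the width is (b−a)/2^n; need (b−a)/2^n ≤ 1e-2.
So n ≥ log₂(4.650000/1e-2) = log₂(465.0000) ≈ 8.8611.
Hence n = 9.

9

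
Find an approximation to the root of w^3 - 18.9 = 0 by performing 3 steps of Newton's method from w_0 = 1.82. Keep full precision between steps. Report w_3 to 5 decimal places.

f'(w) = 3w^2
w_0 = 1.820000: f = -12.871432, f' = 9.937200 → w_1 = 1.820000 - (-12.871432)/(9.937200) = 3.115278
w_1 = 3.115278: f = 11.333626, f' = 29.114863 → w_2 = 3.115278 - (11.333626)/(29.114863) = 2.726005
w_2 = 2.726005: f = 1.357218, f' = 22.293305 → w_3 = 2.726005 - (1.357218)/(22.293305) = 2.665125

2.66512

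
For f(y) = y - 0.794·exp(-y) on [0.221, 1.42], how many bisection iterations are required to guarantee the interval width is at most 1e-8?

Initial width b − a = 1.42 − 0.221 = 1.199000.
After n steps the width is (b−a)/2^n; need (b−a)/2^n ≤ 1e-8.
So n ≥ log₂(1.199000/1e-8) = log₂(119900000.0000) ≈ 26.8373.
Hence n = 27.

27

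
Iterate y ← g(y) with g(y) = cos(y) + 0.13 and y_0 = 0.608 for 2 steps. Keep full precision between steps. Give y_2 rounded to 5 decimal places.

y_1 = g(0.608000) = 0.950792
y_2 = g(0.950792) = 0.711039

0.71104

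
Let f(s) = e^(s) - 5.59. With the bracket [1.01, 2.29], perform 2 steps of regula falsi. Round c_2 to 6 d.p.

1.667975

f(1.010000) = -2.844399, f(2.290000) = 4.284938
step 1: c = 1.520683, f(c) = -1.014651 < 0 → new bracket [1.520683, 2.290000]
step 2: c = 1.667975, f(c) = -0.288577 < 0 → new bracket [1.667975, 2.290000]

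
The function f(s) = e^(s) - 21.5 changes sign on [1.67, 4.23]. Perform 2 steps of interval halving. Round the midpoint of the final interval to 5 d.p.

3.27000

f(1.670000) = -16.187832, f(4.230000) = 47.217232 (opposite signs)
step 1: m = 2.950000, f(m) = -2.394046 < 0 → root in [2.950000, 4.230000]
step 2: m = 3.590000, f(m) = 14.734076 > 0 → root in [2.950000, 3.590000]
Midpoint of [2.950000, 3.590000] = 3.270000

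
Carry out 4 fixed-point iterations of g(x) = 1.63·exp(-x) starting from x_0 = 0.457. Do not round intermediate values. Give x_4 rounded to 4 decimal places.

0.6548

x_1 = g(0.457000) = 1.032084
x_2 = g(1.032084) = 0.580710
x_3 = g(0.580710) = 0.911987
x_4 = g(0.911987) = 0.654812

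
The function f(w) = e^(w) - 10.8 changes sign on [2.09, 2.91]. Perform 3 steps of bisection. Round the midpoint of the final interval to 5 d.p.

f(2.090000) = -2.715085, f(2.910000) = 7.556799 (opposite signs)
step 1: m = 2.500000, f(m) = 1.382494 > 0 → root in [2.090000, 2.500000]
step 2: m = 2.295000, f(m) = -0.875564 < 0 → root in [2.295000, 2.500000]
step 3: m = 2.397500, f(m) = 0.195653 > 0 → root in [2.295000, 2.397500]
Midpoint of [2.295000, 2.397500] = 2.346250

2.34625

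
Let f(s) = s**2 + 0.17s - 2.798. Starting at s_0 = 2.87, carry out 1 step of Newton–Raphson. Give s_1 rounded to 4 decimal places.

1.8672

f'(s) = 2s + 0.17
s_0 = 2.870000: f = 5.926800, f' = 5.910000 → s_1 = 2.870000 - (5.926800)/(5.910000) = 1.867157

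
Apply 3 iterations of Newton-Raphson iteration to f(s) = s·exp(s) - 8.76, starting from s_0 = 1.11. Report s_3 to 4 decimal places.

1.6638

f'(s) = (s + 1)·exp(s)
s_0 = 1.110000: f = -5.391862, f' = 6.402496 → s_1 = 1.110000 - (-5.391862)/(6.402496) = 1.952150
s_1 = 1.952150: f = 4.990584, f' = 20.794400 → s_2 = 1.952150 - (4.990584)/(20.794400) = 1.712153
s_2 = 1.712153: f = 0.726838, f' = 15.027718 → s_3 = 1.712153 - (0.726838)/(15.027718) = 1.663787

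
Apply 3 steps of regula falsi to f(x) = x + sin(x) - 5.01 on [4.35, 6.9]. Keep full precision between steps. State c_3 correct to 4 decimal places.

5.6210

f(4.350000) = -1.595053, f(6.900000) = 2.468440
step 1: c = 5.350958, f(c) = -0.461992 < 0 → new bracket [5.350958, 6.900000]
step 2: c = 5.595169, f(c) = -0.049837 < 0 → new bracket [5.595169, 6.900000]
step 3: c = 5.620992, f(c) = -0.003856 < 0 → new bracket [5.620992, 6.900000]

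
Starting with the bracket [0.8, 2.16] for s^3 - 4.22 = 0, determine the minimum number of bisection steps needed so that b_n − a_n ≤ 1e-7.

Initial width b − a = 2.16 − 0.8 = 1.360000.
After n steps the width is (b−a)/2^n; need (b−a)/2^n ≤ 1e-7.
So n ≥ log₂(1.360000/1e-7) = log₂(13600000.0000) ≈ 23.6971.
Hence n = 24.

24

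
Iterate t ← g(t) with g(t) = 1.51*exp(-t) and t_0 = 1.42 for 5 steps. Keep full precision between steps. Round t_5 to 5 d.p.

t_1 = g(1.420000) = 0.364988
t_2 = g(0.364988) = 1.048249
t_3 = g(1.048249) = 0.529332
t_4 = g(0.529332) = 0.889388
t_5 = g(0.889388) = 0.620470

0.62047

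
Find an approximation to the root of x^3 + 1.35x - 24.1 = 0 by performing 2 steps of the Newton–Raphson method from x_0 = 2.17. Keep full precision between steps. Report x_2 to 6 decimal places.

Newton update: x ← x − f(x)/f'(x).
f'(x) = 3x^2 + 1.35
x_0 = 2.170000: f = -10.952187, f' = 15.476700 → x_1 = 2.170000 - (-10.952187)/(15.476700) = 2.877656
x_1 = 2.877656: f = 3.614441, f' = 26.192720 → x_2 = 2.877656 - (3.614441)/(26.192720) = 2.739662

2.739662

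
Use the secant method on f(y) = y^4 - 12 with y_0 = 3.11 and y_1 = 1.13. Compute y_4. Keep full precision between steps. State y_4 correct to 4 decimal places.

1.6376

f(y_0) = 81.549518, f(y_1) = -10.369526
y_2 = 1.130000 - (-10.369526)·(1.130000 - 3.110000)/(-10.369526 - (81.549518)) = 1.353367; f(y_2) = -8.645235
y_3 = 1.353367 - (-8.645235)·(1.353367 - 1.130000)/(-8.645235 - (-10.369526)) = 2.473281; f(y_3) = 25.419158
y_4 = 2.473281 - (25.419158)·(2.473281 - 1.353367)/(25.419158 - (-8.645235)) = 1.637591; f(y_4) = -4.808463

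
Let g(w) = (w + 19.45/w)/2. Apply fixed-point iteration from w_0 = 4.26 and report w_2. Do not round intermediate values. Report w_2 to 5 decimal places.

4.41022

w_1 = g(4.260000) = 4.412864
w_2 = g(4.412864) = 4.410216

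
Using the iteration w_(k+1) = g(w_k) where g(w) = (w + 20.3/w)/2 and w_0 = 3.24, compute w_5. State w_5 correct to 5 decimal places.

w_1 = g(3.240000) = 4.752716
w_2 = g(4.752716) = 4.511979
w_3 = g(4.511979) = 4.505557
w_4 = g(4.505557) = 4.505552
w_5 = g(4.505552) = 4.505552

4.50555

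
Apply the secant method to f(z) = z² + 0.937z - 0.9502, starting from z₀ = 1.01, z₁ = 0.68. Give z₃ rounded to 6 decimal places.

Secant update: z_(k+1) = z_k − f(z_k)·(z_k − z_(k-1))/(f(z_k) − f(z_(k-1))).
f(z_0) = 1.016270, f(z_1) = 0.149360
z_2 = 0.680000 - (0.149360)·(0.680000 - 1.010000)/(0.149360 - (1.016270)) = 0.623144; f(z_2) = 0.021995
z_3 = 0.623144 - (0.021995)·(0.623144 - 0.680000)/(0.021995 - (0.149360)) = 0.613326; f(z_3) = 0.000655

0.613326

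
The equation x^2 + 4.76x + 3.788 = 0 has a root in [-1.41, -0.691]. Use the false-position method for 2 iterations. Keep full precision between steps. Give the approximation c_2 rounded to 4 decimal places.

-1.0153

f(-1.410000) = -0.935500, f(-0.691000) = 0.976321
step 1: c = -1.058176, f(c) = -0.129181 < 0 → new bracket [-1.058176, -0.691000]
step 2: c = -1.015270, f(c) = -0.013913 < 0 → new bracket [-1.015270, -0.691000]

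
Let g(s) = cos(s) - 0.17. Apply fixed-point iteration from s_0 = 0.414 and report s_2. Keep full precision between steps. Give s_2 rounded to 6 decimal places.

0.564736

s_1 = g(0.414000) = 0.745519
s_2 = g(0.745519) = 0.564736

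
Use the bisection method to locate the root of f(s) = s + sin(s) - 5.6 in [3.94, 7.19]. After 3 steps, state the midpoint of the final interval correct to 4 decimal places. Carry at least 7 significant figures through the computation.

5.7681

f(3.940000) = -2.376246, f(7.190000) = 2.377545 (opposite signs)
step 1: m = 5.565000, f(m) = -0.693019 < 0 → root in [5.565000, 7.190000]
step 2: m = 6.377500, f(m) = 0.871675 > 0 → root in [5.565000, 6.377500]
step 3: m = 5.971250, f(m) = 0.064349 > 0 → root in [5.565000, 5.971250]
Midpoint of [5.565000, 5.971250] = 5.768125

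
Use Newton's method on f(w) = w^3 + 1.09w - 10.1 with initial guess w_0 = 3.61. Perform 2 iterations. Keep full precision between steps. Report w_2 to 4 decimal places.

f'(w) = 3w^2 + 1.09
w_0 = 3.610000: f = 40.880781, f' = 40.186300 → w_1 = 3.610000 - (40.880781)/(40.186300) = 2.592718
w_1 = 2.592718: f = 10.154807, f' = 21.256567 → w_2 = 2.592718 - (10.154807)/(21.256567) = 2.114993

2.1150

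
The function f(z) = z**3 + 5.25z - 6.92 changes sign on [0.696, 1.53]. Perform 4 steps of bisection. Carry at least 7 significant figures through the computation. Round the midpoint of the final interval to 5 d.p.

f(0.696000) = -2.928846, f(1.530000) = 4.694077 (opposite signs)
step 1: m = 1.113000, f(m) = 0.302000 > 0 → root in [0.696000, 1.113000]
step 2: m = 0.904500, f(m) = -1.431385 < 0 → root in [0.904500, 1.113000]
step 3: m = 1.008750, f(m) = -0.597582 < 0 → root in [1.008750, 1.113000]
step 4: m = 1.060875, f(m) = -0.156438 < 0 → root in [1.060875, 1.113000]
Midpoint of [1.060875, 1.113000] = 1.086937

1.08694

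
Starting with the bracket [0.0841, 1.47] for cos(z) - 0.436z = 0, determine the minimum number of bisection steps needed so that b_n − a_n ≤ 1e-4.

Initial width b − a = 1.47 − 0.0841 = 1.385900.
After n steps the width is (b−a)/2^n; need (b−a)/2^n ≤ 1e-4.
So n ≥ log₂(1.385900/1e-4) = log₂(13859.0000) ≈ 13.7585.
Hence n = 14.

14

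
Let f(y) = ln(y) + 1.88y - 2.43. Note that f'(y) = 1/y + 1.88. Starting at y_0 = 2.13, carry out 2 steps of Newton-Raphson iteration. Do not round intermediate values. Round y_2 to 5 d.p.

Newton update: y ← y − f(y)/f'(y).
y_0 = 2.130000: f = 2.330522, f' = 2.349484 → y_1 = 2.130000 - (2.330522)/(2.349484) = 1.138071
y_1 = 1.138071: f = -0.161093, f' = 2.758680 → y_2 = 1.138071 - (-0.161093)/(2.758680) = 1.196466

1.19647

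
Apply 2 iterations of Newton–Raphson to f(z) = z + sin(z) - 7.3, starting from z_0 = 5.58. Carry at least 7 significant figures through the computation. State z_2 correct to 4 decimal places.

f'(z) = 1 + cos(z)
z_0 = 5.580000: f = -2.366651, f' = 1.762786 → z_1 = 5.580000 - (-2.366651)/(1.762786) = 6.922562
z_1 = 6.922562: f = 0.219258, f' = 1.802468 → z_2 = 6.922562 - (0.219258)/(1.802468) = 6.800919

6.8009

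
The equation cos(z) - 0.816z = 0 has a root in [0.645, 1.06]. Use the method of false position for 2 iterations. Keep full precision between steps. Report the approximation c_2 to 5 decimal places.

0.82806

False-position update: c = (a·f(b) − b·f(a))/(f(b) − f(a)); replace the endpoint whose sign matches f(c).
f(0.645000) = 0.272780, f(1.060000) = -0.376088
step 1: c = 0.819463, f(c) = 0.013931 > 0 → new bracket [0.819463, 1.060000]
step 2: c = 0.828055, f(c) = 0.000616 > 0 → new bracket [0.828055, 1.060000]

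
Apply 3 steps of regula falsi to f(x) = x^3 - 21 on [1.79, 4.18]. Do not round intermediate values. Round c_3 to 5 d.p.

False-position update: c = (a·f(b) − b·f(a))/(f(b) − f(a)); replace the endpoint whose sign matches f(c).
f(1.790000) = -15.264661, f(4.180000) = 52.034632
step 1: c = 2.332094, f(c) = -8.316529 < 0 → new bracket [2.332094, 4.180000]
step 2: c = 2.586740, f(c) = -3.691551 < 0 → new bracket [2.586740, 4.180000]
step 3: c = 2.692284, f(c) = -1.485260 < 0 → new bracket [2.692284, 4.180000]

2.69228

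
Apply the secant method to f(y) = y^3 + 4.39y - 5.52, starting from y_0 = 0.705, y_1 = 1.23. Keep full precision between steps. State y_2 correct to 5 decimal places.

0.99049

Secant update: y_(k+1) = y_k − f(y_k)·(y_k − y_(k-1))/(f(y_k) − f(y_(k-1))).
f(y_0) = -2.074647, f(y_1) = 1.740567
y_2 = 1.230000 - (1.740567)·(1.230000 - 0.705000)/(1.740567 - (-2.074647)) = 0.990486; f(y_2) = -0.200039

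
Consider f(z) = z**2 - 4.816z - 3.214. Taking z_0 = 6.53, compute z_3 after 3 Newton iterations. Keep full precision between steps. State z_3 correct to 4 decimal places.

f'(z) = 2z - 4.816
z_0 = 6.530000: f = 7.978420, f' = 8.244000 → z_1 = 6.530000 - (7.978420)/(8.244000) = 5.562215
z_1 = 5.562215: f = 0.936608, f' = 6.308430 → z_2 = 5.562215 - (0.936608)/(6.308430) = 5.413746
z_2 = 5.413746: f = 0.022043, f' = 6.011491 → z_3 = 5.413746 - (0.022043)/(6.011491) = 5.410079

5.4101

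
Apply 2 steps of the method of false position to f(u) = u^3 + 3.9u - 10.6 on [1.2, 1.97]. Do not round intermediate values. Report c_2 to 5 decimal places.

1.61441

f(1.200000) = -4.192000, f(1.970000) = 4.728373
step 1: c = 1.561850, f(c) = -0.698843 < 0 → new bracket [1.561850, 1.970000]
step 2: c = 1.614406, f(c) = -0.096176 < 0 → new bracket [1.614406, 1.970000]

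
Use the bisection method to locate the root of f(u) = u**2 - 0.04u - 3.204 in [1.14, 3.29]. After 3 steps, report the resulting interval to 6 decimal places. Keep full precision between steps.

[1.677500, 1.946250]

f(1.140000) = -1.950000, f(3.290000) = 7.488500 (opposite signs)
step 1: m = 2.215000, f(m) = 1.613625 > 0 → root in [1.140000, 2.215000]
step 2: m = 1.677500, f(m) = -0.457094 < 0 → root in [1.677500, 2.215000]
step 3: m = 1.946250, f(m) = 0.506039 > 0 → root in [1.677500, 1.946250]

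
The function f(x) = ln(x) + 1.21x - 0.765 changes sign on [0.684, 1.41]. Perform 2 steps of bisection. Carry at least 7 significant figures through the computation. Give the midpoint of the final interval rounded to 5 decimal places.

f(0.684000) = -0.317157, f(1.410000) = 1.284690 (opposite signs)
step 1: m = 1.047000, f(m) = 0.547799 > 0 → root in [0.684000, 1.047000]
step 2: m = 0.865500, f(m) = 0.137807 > 0 → root in [0.684000, 0.865500]
Midpoint of [0.684000, 0.865500] = 0.774750

0.77475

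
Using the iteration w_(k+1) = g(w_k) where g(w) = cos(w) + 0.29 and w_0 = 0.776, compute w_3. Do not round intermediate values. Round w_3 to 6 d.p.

w_1 = g(0.776000) = 1.003721
w_2 = g(1.003721) = 0.827167
w_3 = g(0.827167) = 0.966963

0.966963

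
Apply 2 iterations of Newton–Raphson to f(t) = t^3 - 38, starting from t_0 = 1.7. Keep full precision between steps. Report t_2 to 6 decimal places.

f'(t) = 3t^2
t_0 = 1.700000: f = -33.087000, f' = 8.670000 → t_1 = 1.700000 - (-33.087000)/(8.670000) = 5.516263
t_1 = 5.516263: f = 129.855233, f' = 91.287472 → t_2 = 5.516263 - (129.855233)/(91.287472) = 4.093776

4.093776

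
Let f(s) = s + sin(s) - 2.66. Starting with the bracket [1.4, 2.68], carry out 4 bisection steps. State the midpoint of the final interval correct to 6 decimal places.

1.680000

f(1.400000) = -0.274550, f(2.680000) = 0.465375 (opposite signs)
step 1: m = 2.040000, f(m) = 0.271929 > 0 → root in [1.400000, 2.040000]
step 2: m = 1.720000, f(m) = 0.048890 > 0 → root in [1.400000, 1.720000]
step 3: m = 1.560000, f(m) = -0.100058 < 0 → root in [1.560000, 1.720000]
step 4: m = 1.640000, f(m) = -0.022394 < 0 → root in [1.640000, 1.720000]
Midpoint of [1.640000, 1.720000] = 1.680000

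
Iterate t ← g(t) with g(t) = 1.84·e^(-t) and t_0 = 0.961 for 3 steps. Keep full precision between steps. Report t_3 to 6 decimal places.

t_1 = g(0.961000) = 0.703819
t_2 = g(0.703819) = 0.910234
t_3 = g(0.910234) = 0.740471

0.740471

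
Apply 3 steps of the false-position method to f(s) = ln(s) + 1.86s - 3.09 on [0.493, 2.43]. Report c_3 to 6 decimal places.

1.460642

False-position update: c = (a·f(b) − b·f(a))/(f(b) − f(a)); replace the endpoint whose sign matches f(c).
f(0.493000) = -2.880266, f(2.430000) = 2.317691
step 1: c = 1.566321, f(c) = 0.272086 > 0 → new bracket [0.493000, 1.566321]
step 2: c = 1.473680, f(c) = 0.038808 > 0 → new bracket [0.493000, 1.473680]
step 3: c = 1.460642, f(c) = 0.005671 > 0 → new bracket [0.493000, 1.460642]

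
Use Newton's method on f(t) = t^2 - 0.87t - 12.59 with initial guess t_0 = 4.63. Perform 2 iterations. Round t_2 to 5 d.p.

4.01009

f'(t) = 2t - 0.87
t_0 = 4.630000: f = 4.818800, f' = 8.390000 → t_1 = 4.630000 - (4.818800)/(8.390000) = 4.055650
t_1 = 4.055650: f = 0.329878, f' = 7.241299 → t_2 = 4.055650 - (0.329878)/(7.241299) = 4.010094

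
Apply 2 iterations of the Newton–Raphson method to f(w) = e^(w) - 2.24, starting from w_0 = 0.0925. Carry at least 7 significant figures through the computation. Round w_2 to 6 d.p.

f'(w) = e^(w)
w_0 = 0.092500: f = -1.143087, f' = 1.096913 → w_1 = 0.092500 - (-1.143087)/(1.096913) = 1.134594
w_1 = 1.134594: f = 0.869911, f' = 3.109911 → w_2 = 1.134594 - (0.869911)/(3.109911) = 0.854872

0.854872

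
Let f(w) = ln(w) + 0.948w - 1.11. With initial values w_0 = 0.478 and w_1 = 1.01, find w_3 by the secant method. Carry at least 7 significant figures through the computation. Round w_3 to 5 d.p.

1.08466

Secant update: w_(k+1) = w_k − f(w_k)·(w_k − w_(k-1))/(f(w_k) − f(w_(k-1))).
f(w_0) = -1.395001, f(w_1) = -0.142570
w_2 = 1.010000 - (-0.142570)·(1.010000 - 0.478000)/(-0.142570 - (-1.395001)) = 1.070560; f(w_2) = -0.026927
w_3 = 1.070560 - (-0.026927)·(1.070560 - 1.010000)/(-0.026927 - (-0.142570)) = 1.084661; f(w_3) = -0.000473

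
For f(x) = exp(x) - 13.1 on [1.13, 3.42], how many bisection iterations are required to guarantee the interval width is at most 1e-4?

15

Initial width b − a = 3.42 − 1.13 = 2.290000.
After n steps the width is (b−a)/2^n; need (b−a)/2^n ≤ 1e-4.
So n ≥ log₂(2.290000/1e-4) = log₂(22900.0000) ≈ 14.4831.
Hence n = 15.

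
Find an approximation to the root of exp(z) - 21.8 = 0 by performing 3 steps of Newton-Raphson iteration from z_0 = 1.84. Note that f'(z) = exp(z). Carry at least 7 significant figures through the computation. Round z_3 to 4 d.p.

3.1946

Newton update: z ← z − f(z)/f'(z).
z_0 = 1.840000: f = -15.503462, f' = 6.296538 → z_1 = 1.840000 - (-15.503462)/(6.296538) = 4.302220
z_1 = 4.302220: f = 52.063581, f' = 73.863581 → z_2 = 4.302220 - (52.063581)/(73.863581) = 3.597359
z_2 = 3.597359: f = 14.701690, f' = 36.501690 → z_3 = 3.597359 - (14.701690)/(36.501690) = 3.194591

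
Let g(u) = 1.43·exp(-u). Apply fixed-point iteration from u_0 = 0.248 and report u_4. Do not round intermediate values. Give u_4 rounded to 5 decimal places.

0.58425

u_1 = g(0.248000) = 1.115915
u_2 = g(1.115915) = 0.468490
u_3 = g(0.468490) = 0.895104
u_4 = g(0.895104) = 0.584248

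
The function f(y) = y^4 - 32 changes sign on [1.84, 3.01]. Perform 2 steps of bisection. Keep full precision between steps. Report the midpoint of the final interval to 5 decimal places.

f(1.840000) = -20.537713, f(3.010000) = 50.085412 (opposite signs)
step 1: m = 2.425000, f(m) = 2.581750 > 0 → root in [1.840000, 2.425000]
step 2: m = 2.132500, f(m) = -11.319732 < 0 → root in [2.132500, 2.425000]
Midpoint of [2.132500, 2.425000] = 2.278750

2.27875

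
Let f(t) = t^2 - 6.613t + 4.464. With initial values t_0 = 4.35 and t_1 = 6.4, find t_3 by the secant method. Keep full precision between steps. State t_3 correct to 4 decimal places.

5.8297

f(t_0) = -5.380050, f(t_1) = 3.100800
t_2 = 6.400000 - (3.100800)·(6.400000 - 4.350000)/(3.100800 - (-5.380050)) = 5.650471; f(t_2) = -0.974741
t_3 = 5.650471 - (-0.974741)·(5.650471 - 6.400000)/(-0.974741 - (3.100800)) = 5.829735; f(t_3) = -0.102228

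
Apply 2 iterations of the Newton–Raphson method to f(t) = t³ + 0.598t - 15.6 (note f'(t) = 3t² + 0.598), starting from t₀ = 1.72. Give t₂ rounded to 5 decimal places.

2.45037

Newton update: t ← t − f(t)/f'(t).
t_0 = 1.720000: f = -9.482992, f' = 9.473200 → t_1 = 1.720000 - (-9.482992)/(9.473200) = 2.721034
t_1 = 2.721034: f = 6.173777, f' = 22.810072 → t_2 = 2.721034 - (6.173777)/(22.810072) = 2.450374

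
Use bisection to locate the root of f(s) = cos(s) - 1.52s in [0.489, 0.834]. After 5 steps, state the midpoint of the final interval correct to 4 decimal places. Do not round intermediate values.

f(0.489000) = 0.139523, f(0.834000) = -0.595761 (opposite signs)
step 1: m = 0.661500, f(m) = -0.216408 < 0 → root in [0.489000, 0.661500]
step 2: m = 0.575250, f(m) = -0.035324 < 0 → root in [0.489000, 0.575250]
step 3: m = 0.532125, f(m) = 0.052901 > 0 → root in [0.532125, 0.575250]
step 4: m = 0.553687, f(m) = 0.008986 > 0 → root in [0.553687, 0.575250]
step 5: m = 0.564469, f(m) = -0.013120 < 0 → root in [0.553687, 0.564469]
Midpoint of [0.553687, 0.564469] = 0.559078

0.5591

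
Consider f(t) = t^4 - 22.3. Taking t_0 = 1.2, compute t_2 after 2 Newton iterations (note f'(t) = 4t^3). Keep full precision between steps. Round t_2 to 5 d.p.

t_0 = 1.200000: f = -20.226400, f' = 6.912000 → t_1 = 1.200000 - (-20.226400)/(6.912000) = 4.126273
t_1 = 4.126273: f = 267.589106, f' = 281.017854 → t_2 = 4.126273 - (267.589106)/(281.017854) = 3.174059

3.17406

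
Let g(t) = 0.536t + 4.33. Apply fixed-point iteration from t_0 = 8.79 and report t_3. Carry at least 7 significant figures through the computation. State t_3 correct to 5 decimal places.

9.24845

t_1 = g(8.790000) = 9.041440
t_2 = g(9.041440) = 9.176212
t_3 = g(9.176212) = 9.248450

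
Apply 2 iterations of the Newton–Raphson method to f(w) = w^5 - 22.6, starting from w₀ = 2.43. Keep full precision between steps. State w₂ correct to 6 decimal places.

1.903368

Newton update: w ← w − f(w)/f'(w).
f'(w) = 5w⁴
w_0 = 2.430000: f = 62.128861, f' = 174.339220 → w_1 = 2.430000 - (62.128861)/(174.339220) = 2.073632
w_1 = 2.073632: f = 15.740589, f' = 92.447895 → w_2 = 2.073632 - (15.740589)/(92.447895) = 1.903368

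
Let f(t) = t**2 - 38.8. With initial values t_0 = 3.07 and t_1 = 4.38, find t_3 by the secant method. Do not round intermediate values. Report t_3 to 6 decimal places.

f(t_0) = -29.375100, f(t_1) = -19.615600
t_2 = 4.380000 - (-19.615600)·(4.380000 - 3.070000)/(-19.615600 - (-29.375100)) = 7.012966; f(t_2) = 10.381698
t_3 = 7.012966 - (10.381698)·(7.012966 - 4.380000)/(10.381698 - (-19.615600)) = 6.101729; f(t_3) = -1.568904

6.101729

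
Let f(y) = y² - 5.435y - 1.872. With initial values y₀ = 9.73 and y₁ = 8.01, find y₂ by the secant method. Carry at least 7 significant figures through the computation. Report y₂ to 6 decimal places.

6.485924

Secant update: y_(k+1) = y_k − f(y_k)·(y_k − y_(k-1))/(f(y_k) − f(y_(k-1))).
f(y_0) = 39.918350, f(y_1) = 18.753750
y_2 = 8.010000 - (18.753750)·(8.010000 - 9.730000)/(18.753750 - (39.918350)) = 6.485924; f(y_2) = 4.944216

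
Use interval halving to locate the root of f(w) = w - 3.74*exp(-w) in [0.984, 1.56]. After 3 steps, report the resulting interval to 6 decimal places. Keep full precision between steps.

f(0.984000) = -0.414060, f(1.560000) = 0.774091 (opposite signs)
step 1: m = 1.272000, f(m) = 0.223788 > 0 → root in [0.984000, 1.272000]
step 2: m = 1.128000, f(m) = -0.082563 < 0 → root in [1.128000, 1.272000]
step 3: m = 1.200000, f(m) = 0.073534 > 0 → root in [1.128000, 1.200000]

[1.128000, 1.200000]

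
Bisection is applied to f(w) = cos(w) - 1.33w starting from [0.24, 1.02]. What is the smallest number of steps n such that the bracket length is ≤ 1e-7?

23

Initial width b − a = 1.02 − 0.24 = 0.780000.
After n steps the width is (b−a)/2^n; need (b−a)/2^n ≤ 1e-7.
So n ≥ log₂(0.780000/1e-7) = log₂(7800000.0000) ≈ 22.8950.
Hence n = 23.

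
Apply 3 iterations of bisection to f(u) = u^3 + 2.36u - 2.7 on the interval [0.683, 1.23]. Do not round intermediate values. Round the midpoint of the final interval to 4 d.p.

f(0.683000) = -0.769508, f(1.230000) = 2.063667 (opposite signs)
step 1: m = 0.956500, f(m) = 0.432434 > 0 → root in [0.683000, 0.956500]
step 2: m = 0.819750, f(m) = -0.214526 < 0 → root in [0.819750, 0.956500]
step 3: m = 0.888125, f(m) = 0.096498 > 0 → root in [0.819750, 0.888125]
Midpoint of [0.819750, 0.888125] = 0.853938

0.8539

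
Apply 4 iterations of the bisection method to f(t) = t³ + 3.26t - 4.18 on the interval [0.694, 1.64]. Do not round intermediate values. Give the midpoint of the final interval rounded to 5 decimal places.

0.96006

f(0.694000) = -1.583305, f(1.640000) = 5.577344 (opposite signs)
step 1: m = 1.167000, f(m) = 1.213744 > 0 → root in [0.694000, 1.167000]
step 2: m = 0.930500, f(m) = -0.340915 < 0 → root in [0.930500, 1.167000]
step 3: m = 1.048750, f(m) = 0.392421 > 0 → root in [0.930500, 1.048750]
step 4: m = 0.989625, f(m) = 0.015374 > 0 → root in [0.930500, 0.989625]
Midpoint of [0.930500, 0.989625] = 0.960062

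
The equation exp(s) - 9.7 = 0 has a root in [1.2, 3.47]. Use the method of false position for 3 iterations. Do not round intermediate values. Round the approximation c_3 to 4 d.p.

2.1281

f(1.200000) = -6.379883, f(3.470000) = 22.436742
step 1: c = 1.702569, f(c) = -4.211973 < 0 → new bracket [1.702569, 3.470000]
step 2: c = 1.981921, f(c) = -2.443332 < 0 → new bracket [1.981921, 3.470000]
step 3: c = 2.128057, f(c) = -1.301470 < 0 → new bracket [2.128057, 3.470000]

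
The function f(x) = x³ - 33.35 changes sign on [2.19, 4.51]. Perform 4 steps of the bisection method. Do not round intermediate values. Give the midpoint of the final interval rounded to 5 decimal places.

f(2.190000) = -22.846541, f(4.510000) = 58.383851 (opposite signs)
step 1: m = 3.350000, f(m) = 4.245375 > 0 → root in [2.190000, 3.350000]
step 2: m = 2.770000, f(m) = -12.096067 < 0 → root in [2.770000, 3.350000]
step 3: m = 3.060000, f(m) = -4.697384 < 0 → root in [3.060000, 3.350000]
step 4: m = 3.205000, f(m) = -0.428160 < 0 → root in [3.205000, 3.350000]
Midpoint of [3.205000, 3.350000] = 3.277500

3.27750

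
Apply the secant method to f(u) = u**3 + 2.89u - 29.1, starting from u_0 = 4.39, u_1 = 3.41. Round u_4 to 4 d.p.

f(u_0) = 68.191619, f(u_1) = 20.406721
u_2 = 3.410000 - (20.406721)·(3.410000 - 4.390000)/(20.406721 - (68.191619)) = 2.991487; f(u_2) = 6.316207
u_3 = 2.991487 - (6.316207)·(2.991487 - 3.410000)/(6.316207 - (20.406721)) = 2.803885; f(u_3) = 1.046730
u_4 = 2.803885 - (1.046730)·(2.803885 - 2.991487)/(1.046730 - (6.316207)) = 2.766620; f(u_4) = 0.071748

2.7666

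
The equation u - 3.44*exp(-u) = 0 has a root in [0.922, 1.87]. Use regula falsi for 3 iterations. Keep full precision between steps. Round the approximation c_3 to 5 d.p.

False-position update: c = (a·f(b) − b·f(a))/(f(b) − f(a)); replace the endpoint whose sign matches f(c).
f(0.922000) = -0.446166, f(1.870000) = 1.339815
step 1: c = 1.158825, f(c) = 0.079166 > 0 → new bracket [0.922000, 1.158825]
step 2: c = 1.123137, f(c) = 0.004249 > 0 → new bracket [0.922000, 1.123137]
step 3: c = 1.121239, f(c) = 0.000227 > 0 → new bracket [0.922000, 1.121239]

1.12124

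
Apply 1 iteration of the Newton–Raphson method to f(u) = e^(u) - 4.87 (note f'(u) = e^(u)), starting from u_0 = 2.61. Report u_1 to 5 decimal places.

1.96811

Newton update: u ← u − f(u)/f'(u).
u_0 = 2.610000: f = 8.729051, f' = 13.599051 → u_1 = 2.610000 - (8.729051)/(13.599051) = 1.968113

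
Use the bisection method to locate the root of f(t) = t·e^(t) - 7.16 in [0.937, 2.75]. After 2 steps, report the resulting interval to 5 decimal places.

f(0.937000) = -4.768483, f(2.750000) = 35.857238 (opposite signs)
step 1: m = 1.843500, f(m) = 4.488366 > 0 → root in [0.937000, 1.843500]
step 2: m = 1.390250, f(m) = -1.576959 < 0 → root in [1.390250, 1.843500]

[1.39025, 1.84350]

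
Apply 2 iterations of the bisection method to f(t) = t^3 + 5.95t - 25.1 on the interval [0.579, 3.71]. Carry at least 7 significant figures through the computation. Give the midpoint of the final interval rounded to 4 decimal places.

f(0.579000) = -21.460845, f(3.710000) = 48.039311 (opposite signs)
step 1: m = 2.144500, f(m) = -2.477926 < 0 → root in [2.144500, 3.710000]
step 2: m = 2.927250, f(m) = 17.400136 > 0 → root in [2.144500, 2.927250]
Midpoint of [2.144500, 2.927250] = 2.535875

2.5359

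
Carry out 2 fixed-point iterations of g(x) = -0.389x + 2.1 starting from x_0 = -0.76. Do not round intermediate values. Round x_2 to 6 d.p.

x_1 = g(-0.760000) = 2.395640
x_2 = g(2.395640) = 1.168096

1.168096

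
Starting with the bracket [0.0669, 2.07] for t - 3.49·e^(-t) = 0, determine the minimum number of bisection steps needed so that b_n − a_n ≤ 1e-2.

Initial width b − a = 2.07 − 0.0669 = 2.003100.
After n steps the width is (b−a)/2^n; need (b−a)/2^n ≤ 1e-2.
So n ≥ log₂(2.003100/1e-2) = log₂(200.3100) ≈ 7.6461.
Hence n = 8.

8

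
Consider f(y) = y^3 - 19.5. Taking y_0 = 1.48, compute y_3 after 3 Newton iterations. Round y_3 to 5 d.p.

2.73245

f'(y) = 3y^2
y_0 = 1.480000: f = -16.258208, f' = 6.571200 → y_1 = 1.480000 - (-16.258208)/(6.571200) = 3.954161
y_1 = 3.954161: f = 42.324855, f' = 46.906172 → y_2 = 3.954161 - (42.324855)/(46.906172) = 3.051831
y_2 = 3.051831: f = 8.923754, f' = 27.941017 → y_3 = 3.051831 - (8.923754)/(27.941017) = 2.732453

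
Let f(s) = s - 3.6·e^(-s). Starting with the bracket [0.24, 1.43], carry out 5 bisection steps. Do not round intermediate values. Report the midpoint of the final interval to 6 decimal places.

1.151094

f(0.240000) = -2.591860, f(1.430000) = 0.568488 (opposite signs)
step 1: m = 0.835000, f(m) = -0.726948 < 0 → root in [0.835000, 1.430000]
step 2: m = 1.132500, f(m) = -0.027516 < 0 → root in [1.132500, 1.430000]
step 3: m = 1.281250, f(m) = 0.281566 > 0 → root in [1.132500, 1.281250]
step 4: m = 1.206875, f(m) = 0.130005 > 0 → root in [1.132500, 1.206875]
step 5: m = 1.169687, f(m) = 0.052017 > 0 → root in [1.132500, 1.169687]
Midpoint of [1.132500, 1.169687] = 1.151094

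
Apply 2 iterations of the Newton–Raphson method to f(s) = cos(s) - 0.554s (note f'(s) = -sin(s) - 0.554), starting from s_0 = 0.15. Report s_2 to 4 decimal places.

1.0081

s_0 = 0.150000: f = 0.905671, f' = -0.703438 → s_1 = 0.150000 - (0.905671)/(-0.703438) = 1.437492
s_1 = 1.437492: f = -0.663461, f' = -1.545128 → s_2 = 1.437492 - (-0.663461)/(-1.545128) = 1.008103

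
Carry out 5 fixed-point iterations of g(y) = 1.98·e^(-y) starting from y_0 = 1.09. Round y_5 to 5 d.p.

y_1 = g(1.090000) = 0.665709
y_2 = g(0.665709) = 1.017540
y_3 = g(1.017540) = 0.715736
y_4 = g(0.715736) = 0.967887
y_5 = g(0.967887) = 0.752172

0.75217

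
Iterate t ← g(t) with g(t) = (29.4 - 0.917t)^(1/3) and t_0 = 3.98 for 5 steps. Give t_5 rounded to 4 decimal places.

2.9874

t_1 = g(3.980000) = 2.952983
t_2 = g(2.952983) = 2.988553
t_3 = g(2.988553) = 2.987335
t_4 = g(2.987335) = 2.987377
t_5 = g(2.987377) = 2.987376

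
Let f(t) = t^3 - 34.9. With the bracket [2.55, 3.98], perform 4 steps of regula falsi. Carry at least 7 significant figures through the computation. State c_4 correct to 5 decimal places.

3.26687

f(2.550000) = -18.318625, f(3.980000) = 28.144792
step 1: c = 3.113791, f(c) = -4.709648 < 0 → new bracket [3.113791, 3.980000]
step 2: c = 3.237961, f(c) = -0.951959 < 0 → new bracket [3.237961, 3.980000]
step 3: c = 3.262238, f(c) = -0.182621 < 0 → new bracket [3.262238, 3.980000]
step 4: c = 3.266865, f(c) = -0.034679 < 0 → new bracket [3.266865, 3.980000]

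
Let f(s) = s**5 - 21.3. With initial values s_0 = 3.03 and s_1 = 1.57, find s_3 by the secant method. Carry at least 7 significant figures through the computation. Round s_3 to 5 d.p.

f(s_0) = 234.095442, f(s_1) = -11.761101
s_2 = 1.570000 - (-11.761101)·(1.570000 - 3.030000)/(-11.761101 - (234.095442)) = 1.639842; f(s_2) = -9.442025
s_3 = 1.639842 - (-9.442025)·(1.639842 - 1.570000)/(-9.442025 - (-11.761101)) = 1.924203; f(s_3) = 5.078754

1.92420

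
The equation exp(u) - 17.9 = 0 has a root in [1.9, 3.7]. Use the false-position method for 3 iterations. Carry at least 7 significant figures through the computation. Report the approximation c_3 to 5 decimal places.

f(1.900000) = -11.214106, f(3.700000) = 22.547304
step 1: c = 2.497884, f(c) = -5.743263 < 0 → new bracket [2.497884, 3.700000]
step 2: c = 2.741925, f(c) = -2.383174 < 0 → new bracket [2.741925, 3.700000]
step 3: c = 2.833510, f(c) = -0.894955 < 0 → new bracket [2.833510, 3.700000]

2.83351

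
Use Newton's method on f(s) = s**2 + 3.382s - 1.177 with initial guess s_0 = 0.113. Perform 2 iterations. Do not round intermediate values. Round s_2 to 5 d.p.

f'(s) = 2s + 3.382
s_0 = 0.113000: f = -0.782065, f' = 3.608000 → s_1 = 0.113000 - (-0.782065)/(3.608000) = 0.329759
s_1 = 0.329759: f = 0.046984, f' = 4.041517 → s_2 = 0.329759 - (0.046984)/(4.041517) = 0.318133

0.31813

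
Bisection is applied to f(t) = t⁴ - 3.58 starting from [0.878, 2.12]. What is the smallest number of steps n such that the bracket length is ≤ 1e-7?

Initial width b − a = 2.12 − 0.878 = 1.242000.
After n steps the width is (b−a)/2^n; need (b−a)/2^n ≤ 1e-7.
So n ≥ log₂(1.242000/1e-7) = log₂(12420000.0000) ≈ 23.5662.
Hence n = 24.

24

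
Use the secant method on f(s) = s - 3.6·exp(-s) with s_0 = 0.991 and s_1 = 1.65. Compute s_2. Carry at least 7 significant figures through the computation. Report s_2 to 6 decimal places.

1.165529

f(s_0) = -0.345339, f(s_1) = 0.958620
s_2 = 1.650000 - (0.958620)·(1.650000 - 0.991000)/(0.958620 - (-0.345339)) = 1.165529; f(s_2) = 0.043201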